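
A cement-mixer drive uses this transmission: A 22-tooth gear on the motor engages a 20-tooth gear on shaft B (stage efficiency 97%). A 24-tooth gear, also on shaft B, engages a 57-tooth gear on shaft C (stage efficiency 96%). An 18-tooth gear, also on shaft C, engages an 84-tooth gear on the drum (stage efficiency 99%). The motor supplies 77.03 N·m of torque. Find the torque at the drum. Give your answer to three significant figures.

716 N·m

Gear mesh: ratio = 20/22 = 0.90909; torque at shaft B = 77.03 × 0.90909 × 0.97 = 67.926 N·m.
Gear mesh: ratio = 57/24 = 2.375; torque at shaft C = 67.926 × 2.375 × 0.96 = 154.87 N·m.
Gear mesh: ratio = 84/18 = 4.6667; torque at the drum = 154.87 × 4.6667 × 0.99 = 715.51 N·m.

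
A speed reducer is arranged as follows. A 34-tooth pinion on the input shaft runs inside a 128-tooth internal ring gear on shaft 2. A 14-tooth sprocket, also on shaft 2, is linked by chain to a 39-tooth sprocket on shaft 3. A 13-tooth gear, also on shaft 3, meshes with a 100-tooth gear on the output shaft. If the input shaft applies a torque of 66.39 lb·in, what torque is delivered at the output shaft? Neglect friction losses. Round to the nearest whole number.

5356 lb·in

After the internal gear (128/34): 66.39 × 3.7647 = 249.94 lb·in
After the chain (39/14): 249.94 × 2.7857 = 696.26 lb·in
After the gear mesh (100/13): 696.26 × 7.6923 = 5355.8 lb·in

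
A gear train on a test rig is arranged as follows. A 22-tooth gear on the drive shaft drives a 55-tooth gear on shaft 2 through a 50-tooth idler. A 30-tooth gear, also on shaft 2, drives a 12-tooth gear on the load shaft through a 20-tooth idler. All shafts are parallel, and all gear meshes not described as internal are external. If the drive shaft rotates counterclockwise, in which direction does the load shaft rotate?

counterclockwise

the drive shaft → shaft 2: driver → idler → driven is 2 external meshes, 2 reversals → CCW.
shaft 2 → the load shaft: driver → idler → driven is 2 external meshes, 2 reversals → CCW.
4 reversals in total — an even number — so the load shaft turns the same way as the drive shaft.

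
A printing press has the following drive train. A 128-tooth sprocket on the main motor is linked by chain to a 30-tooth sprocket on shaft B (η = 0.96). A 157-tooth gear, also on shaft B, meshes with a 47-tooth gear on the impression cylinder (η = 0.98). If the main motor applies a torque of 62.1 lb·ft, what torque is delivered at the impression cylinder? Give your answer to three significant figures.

4.10 lb·ft

chain 30/128 = 0.23438 → τ = 62.1·0.23438·0.96 = 13.973 lb·ft
gear mesh 47/157 = 0.29936 → τ = 13.973·0.29936·0.98 = 4.0992 lb·ft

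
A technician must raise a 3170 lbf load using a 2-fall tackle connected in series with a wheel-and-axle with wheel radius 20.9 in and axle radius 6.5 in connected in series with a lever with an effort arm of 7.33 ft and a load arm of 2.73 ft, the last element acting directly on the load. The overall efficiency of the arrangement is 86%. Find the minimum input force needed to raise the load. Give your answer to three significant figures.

213 lbf

Block-and-tackle MA = number of supporting rope parts = 2.
Wheel-and-axle MA = R/r = 20.9/6.5 = 3.2154.
Lever MA = effort arm / load arm = 7.33/2.73 = 2.685.
Combined ideal MA = 2 × 3.2154 × 2.685 = 17.266.
Actual MA = 17.266 × 0.86 = 14.849.
Effort = load / actual MA = 3170 / 14.849 = 213.48 lbf.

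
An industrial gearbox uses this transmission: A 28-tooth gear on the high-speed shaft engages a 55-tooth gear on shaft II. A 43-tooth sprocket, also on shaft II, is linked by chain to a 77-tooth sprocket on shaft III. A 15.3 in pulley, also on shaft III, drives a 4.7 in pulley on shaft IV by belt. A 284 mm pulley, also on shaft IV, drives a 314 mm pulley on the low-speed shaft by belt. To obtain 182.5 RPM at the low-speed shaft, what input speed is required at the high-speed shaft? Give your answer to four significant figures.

Overall ratio R = 1.9643 × 1.7907 × 0.30719 × 1.1056 = 1.1947.
Required input speed = output speed × R = 182.5 × 1.1947 = 218.03 RPM.

218.0 RPM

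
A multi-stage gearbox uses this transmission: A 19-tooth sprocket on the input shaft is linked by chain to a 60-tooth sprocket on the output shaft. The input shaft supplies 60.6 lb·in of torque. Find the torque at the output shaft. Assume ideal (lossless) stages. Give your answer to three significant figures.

191 lb·in

After the chain (60/19): 60.6 × 3.1579 = 191.37 lb·in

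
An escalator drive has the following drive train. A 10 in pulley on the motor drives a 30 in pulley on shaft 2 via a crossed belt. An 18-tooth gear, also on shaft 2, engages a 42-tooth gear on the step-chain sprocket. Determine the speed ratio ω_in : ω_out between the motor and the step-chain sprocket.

Each stage contributes driven/driver: belt 30/10 = 3, gear mesh 42/18 = 2.3333.
Overall: 3 × 2.3333 = 7.

7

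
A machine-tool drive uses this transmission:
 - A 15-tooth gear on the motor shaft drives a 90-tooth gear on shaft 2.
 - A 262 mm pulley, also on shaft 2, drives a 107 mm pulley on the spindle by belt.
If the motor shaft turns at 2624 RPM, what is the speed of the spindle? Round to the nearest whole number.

1071 RPM

the motor shaft → shaft 2 (gear mesh, 90/15): 2624 ÷ 6 = 437.33 RPM
shaft 2 → the spindle (belt, 107/262): 437.33 ÷ 0.4084 = 1070.9 RPM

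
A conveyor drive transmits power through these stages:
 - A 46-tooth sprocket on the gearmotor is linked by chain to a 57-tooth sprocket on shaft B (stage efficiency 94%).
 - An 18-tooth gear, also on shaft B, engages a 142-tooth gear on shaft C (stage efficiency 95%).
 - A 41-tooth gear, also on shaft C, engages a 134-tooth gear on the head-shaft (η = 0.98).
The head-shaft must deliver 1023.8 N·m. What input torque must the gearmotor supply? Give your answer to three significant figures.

Overall ratio R = 1.2391 × 7.8889 × 3.2683 = 31.949; overall efficiency η = 0.94 × 0.95 × 0.98 = 0.8751.
Input torque = output torque / (R × η) = 1023.8 / (31.949 × 0.8751) = 36.617 N·m.

36.6 N·m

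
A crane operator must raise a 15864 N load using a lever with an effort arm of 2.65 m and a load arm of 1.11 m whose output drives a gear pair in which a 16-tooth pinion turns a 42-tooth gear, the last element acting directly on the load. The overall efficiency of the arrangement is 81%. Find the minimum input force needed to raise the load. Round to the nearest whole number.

3125 N

Lever MA = effort arm / load arm = 2.65/1.11 = 2.3874.
Gear pair MA = 42/16 = 2.625.
Combined ideal MA = 2.3874 × 2.625 = 6.2669.
Actual MA = 6.2669 × 0.81 = 5.0762.
Effort = load / actual MA = 15864 / 5.0762 = 3125.2 N.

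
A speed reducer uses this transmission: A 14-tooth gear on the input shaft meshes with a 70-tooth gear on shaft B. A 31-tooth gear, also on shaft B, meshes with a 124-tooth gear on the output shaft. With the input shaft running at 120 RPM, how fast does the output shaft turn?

6 RPM

Gear mesh: ratio = 70/14 = 5, so shaft B turns at 120 / 5 = 24 RPM.
Gear mesh: ratio = 124/31 = 4, so the output shaft turns at 24 / 4 = 6 RPM.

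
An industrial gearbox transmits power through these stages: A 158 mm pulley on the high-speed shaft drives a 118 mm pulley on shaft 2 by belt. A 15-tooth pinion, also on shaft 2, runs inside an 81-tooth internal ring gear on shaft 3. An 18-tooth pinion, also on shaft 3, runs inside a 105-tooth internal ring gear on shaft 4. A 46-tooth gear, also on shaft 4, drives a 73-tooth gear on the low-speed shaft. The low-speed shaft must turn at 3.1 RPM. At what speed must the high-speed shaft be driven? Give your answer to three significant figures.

116 RPM

Overall ratio R = 0.74684 × 5.4 × 5.8333 × 1.587 = 37.334.
Required input speed = output speed × R = 3.1 × 37.334 = 115.73 RPM.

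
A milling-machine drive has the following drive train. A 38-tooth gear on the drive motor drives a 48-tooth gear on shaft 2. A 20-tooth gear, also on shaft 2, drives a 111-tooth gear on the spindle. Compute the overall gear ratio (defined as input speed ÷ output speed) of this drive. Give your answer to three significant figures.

Each stage contributes driven/driver: gear mesh 48/38 = 1.2632, gear mesh 111/20 = 5.55.
Overall: 1.2632 × 5.55 = 7.0105.

7.01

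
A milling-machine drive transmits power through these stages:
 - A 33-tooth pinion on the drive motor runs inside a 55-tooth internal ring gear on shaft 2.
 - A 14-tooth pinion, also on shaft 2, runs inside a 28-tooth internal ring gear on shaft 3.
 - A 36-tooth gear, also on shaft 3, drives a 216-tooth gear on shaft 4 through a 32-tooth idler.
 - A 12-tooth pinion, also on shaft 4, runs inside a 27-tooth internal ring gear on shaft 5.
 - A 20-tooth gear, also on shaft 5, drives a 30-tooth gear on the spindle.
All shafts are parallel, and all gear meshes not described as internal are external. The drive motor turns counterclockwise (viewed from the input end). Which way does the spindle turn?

the drive motor → shaft 2: internal mesh, same direction → CCW.
shaft 2 → shaft 3: internal mesh, same direction → CCW.
shaft 3 → shaft 4: driver → idler → driven is 2 external meshes, 2 reversals → CCW.
shaft 4 → shaft 5: internal mesh, same direction → CCW.
shaft 5 → the spindle: external mesh, 1 reversal → CW.
3 reversals in total — an odd number — so the spindle turns opposite to the drive motor.

clockwise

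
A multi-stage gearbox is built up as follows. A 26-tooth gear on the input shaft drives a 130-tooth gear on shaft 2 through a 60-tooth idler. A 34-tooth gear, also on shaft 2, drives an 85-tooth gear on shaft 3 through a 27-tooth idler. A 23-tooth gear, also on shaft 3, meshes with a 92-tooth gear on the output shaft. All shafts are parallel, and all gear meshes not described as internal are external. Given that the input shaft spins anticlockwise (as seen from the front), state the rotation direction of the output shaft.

clockwise

the input shaft → shaft 2: driver → idler → driven is 2 external meshes, 2 reversals → CCW.
shaft 2 → shaft 3: driver → idler → driven is 2 external meshes, 2 reversals → CCW.
shaft 3 → the output shaft: external mesh, 1 reversal → CW.
5 reversals in total — an odd number — so the output shaft turns opposite to the input shaft.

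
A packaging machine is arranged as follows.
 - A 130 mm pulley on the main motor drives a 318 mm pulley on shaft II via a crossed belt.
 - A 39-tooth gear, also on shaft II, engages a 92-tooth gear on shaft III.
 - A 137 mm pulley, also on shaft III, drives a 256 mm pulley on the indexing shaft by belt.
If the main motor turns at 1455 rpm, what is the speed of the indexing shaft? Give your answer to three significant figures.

Belt: ratio = 318/130 = 2.4462, so shaft II turns at 1455 / 2.4462 = 594.81 rpm.
Gear mesh: ratio = 92/39 = 2.359, so shaft III turns at 594.81 / 2.359 = 252.15 rpm.
Belt: ratio = 256/137 = 1.8686, so the indexing shaft turns at 252.15 / 1.8686 = 134.94 rpm.

135 rpm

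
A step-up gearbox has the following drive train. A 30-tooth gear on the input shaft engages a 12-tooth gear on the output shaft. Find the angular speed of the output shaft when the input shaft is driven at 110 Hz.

275 Hz

the input shaft → the output shaft (gear mesh, 12/30): 110 ÷ 0.4 = 275 Hz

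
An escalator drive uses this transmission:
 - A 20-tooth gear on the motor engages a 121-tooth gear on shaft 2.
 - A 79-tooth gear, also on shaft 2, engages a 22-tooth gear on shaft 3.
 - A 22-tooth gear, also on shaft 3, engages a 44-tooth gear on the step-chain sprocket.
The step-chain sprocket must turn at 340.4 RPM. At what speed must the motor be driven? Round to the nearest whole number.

1147 RPM

Overall ratio R = 6.05 × 0.27848 × 2 = 3.3696.
Required input speed = output speed × R = 340.4 × 3.3696 = 1147 RPM.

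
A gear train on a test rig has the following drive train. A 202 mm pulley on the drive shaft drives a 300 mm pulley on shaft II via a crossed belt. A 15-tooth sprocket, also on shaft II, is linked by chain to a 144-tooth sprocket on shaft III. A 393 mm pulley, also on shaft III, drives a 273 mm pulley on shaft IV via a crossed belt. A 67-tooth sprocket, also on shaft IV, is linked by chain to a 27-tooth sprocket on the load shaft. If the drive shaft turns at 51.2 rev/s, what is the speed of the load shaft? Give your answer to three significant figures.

the drive shaft → shaft II (belt, 300/202): 51.2 ÷ 1.4851 = 34.475 rev/s
shaft II → shaft III (chain, 144/15): 34.475 ÷ 9.6 = 3.5911 rev/s
shaft III → shaft IV (belt, 273/393): 3.5911 ÷ 0.69466 = 5.1696 rev/s
shaft IV → the load shaft (chain, 27/67): 5.1696 ÷ 0.40299 = 12.828 rev/s

12.8 rev/s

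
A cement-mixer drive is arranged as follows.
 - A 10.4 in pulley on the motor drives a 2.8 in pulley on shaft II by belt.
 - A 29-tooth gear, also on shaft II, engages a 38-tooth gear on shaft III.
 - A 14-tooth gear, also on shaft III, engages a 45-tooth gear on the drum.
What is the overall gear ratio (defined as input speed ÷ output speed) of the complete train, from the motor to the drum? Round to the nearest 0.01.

1.13

Each stage contributes driven/driver: belt 2.8/10.4 = 0.26923, gear mesh 38/29 = 1.3103, gear mesh 45/14 = 3.2143.
Overall: 0.26923 × 1.3103 × 3.2143 = 1.134.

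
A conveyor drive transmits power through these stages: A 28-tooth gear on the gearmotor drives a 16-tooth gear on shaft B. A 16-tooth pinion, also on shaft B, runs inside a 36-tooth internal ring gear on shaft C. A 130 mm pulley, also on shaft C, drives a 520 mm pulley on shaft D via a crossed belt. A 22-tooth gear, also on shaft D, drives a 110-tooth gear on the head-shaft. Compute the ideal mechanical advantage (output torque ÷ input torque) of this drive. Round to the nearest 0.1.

25.7

Each stage contributes driven/driver: gear mesh 16/28 = 0.57143, internal gear 36/16 = 2.25, belt 520/130 = 4, gear mesh 110/22 = 5.
Overall: 0.57143 × 2.25 × 4 × 5 = 25.714.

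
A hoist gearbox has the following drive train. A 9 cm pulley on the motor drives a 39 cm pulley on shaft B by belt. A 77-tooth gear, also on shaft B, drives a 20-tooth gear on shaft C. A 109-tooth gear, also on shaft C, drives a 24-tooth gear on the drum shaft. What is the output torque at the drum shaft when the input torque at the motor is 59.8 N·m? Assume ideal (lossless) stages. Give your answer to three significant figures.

Belt: ratio = 39/9 = 4.3333; torque at shaft B = 59.8 × 4.3333 = 259.13 N·m.
Gear mesh: ratio = 20/77 = 0.25974; torque at shaft C = 259.13 × 0.25974 = 67.307 N·m.
Gear mesh: ratio = 24/109 = 0.22018; torque at the drum shaft = 67.307 × 0.22018 = 14.82 N·m.

14.8 N·m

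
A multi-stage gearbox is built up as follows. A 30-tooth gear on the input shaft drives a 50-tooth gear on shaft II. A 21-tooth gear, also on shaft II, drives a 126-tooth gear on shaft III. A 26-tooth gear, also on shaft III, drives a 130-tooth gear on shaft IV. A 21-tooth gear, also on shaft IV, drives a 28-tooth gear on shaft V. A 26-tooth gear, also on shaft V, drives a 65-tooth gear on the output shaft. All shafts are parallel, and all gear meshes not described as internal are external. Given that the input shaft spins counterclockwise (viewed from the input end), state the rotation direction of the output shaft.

clockwise

the input shaft → shaft II: external mesh, 1 reversal → CW.
shaft II → shaft III: external mesh, 1 reversal → CCW.
shaft III → shaft IV: external mesh, 1 reversal → CW.
shaft IV → shaft V: external mesh, 1 reversal → CCW.
shaft V → the output shaft: external mesh, 1 reversal → CW.
5 reversals in total — an odd number — so the output shaft turns opposite to the input shaft.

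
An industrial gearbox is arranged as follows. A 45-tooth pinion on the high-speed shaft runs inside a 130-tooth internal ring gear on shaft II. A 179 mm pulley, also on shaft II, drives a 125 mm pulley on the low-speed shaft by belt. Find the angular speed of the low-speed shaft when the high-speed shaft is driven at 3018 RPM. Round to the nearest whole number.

internal gear 130/45 = 2.8889 → 3018/2.8889 = 1044.7 RPM
belt 125/179 = 0.69832 → 1044.7/0.69832 = 1496 RPM

1496 RPM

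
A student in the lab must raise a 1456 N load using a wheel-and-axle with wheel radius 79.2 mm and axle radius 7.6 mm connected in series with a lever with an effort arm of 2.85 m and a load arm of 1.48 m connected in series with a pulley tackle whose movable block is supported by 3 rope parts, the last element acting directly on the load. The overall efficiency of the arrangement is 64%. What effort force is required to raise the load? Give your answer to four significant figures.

Wheel-and-axle MA = R/r = 79.2/7.6 = 10.421.
Lever MA = effort arm / load arm = 2.85/1.48 = 1.9257.
Block-and-tackle MA = number of supporting rope parts = 3.
Combined ideal MA = 10.421 × 1.9257 × 3 = 60.203.
Actual MA = 60.203 × 0.64 = 38.53.
Effort = load / actual MA = 1456 / 38.53 = 37.789 N.

37.79 N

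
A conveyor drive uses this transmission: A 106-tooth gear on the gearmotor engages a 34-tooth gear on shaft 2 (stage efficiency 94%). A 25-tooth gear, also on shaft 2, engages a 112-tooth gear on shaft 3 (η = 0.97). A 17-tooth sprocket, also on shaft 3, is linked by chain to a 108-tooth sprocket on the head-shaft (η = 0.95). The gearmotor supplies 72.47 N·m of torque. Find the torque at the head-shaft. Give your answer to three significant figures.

573 N·m

Gear mesh: ratio = 34/106 = 0.32075; torque at shaft 2 = 72.47 × 0.32075 × 0.94 = 21.85 N·m.
Gear mesh: ratio = 112/25 = 4.48; torque at shaft 3 = 21.85 × 4.48 × 0.97 = 94.953 N·m.
Chain: ratio = 108/17 = 6.3529; torque at the head-shaft = 94.953 × 6.3529 × 0.95 = 573.07 N·m.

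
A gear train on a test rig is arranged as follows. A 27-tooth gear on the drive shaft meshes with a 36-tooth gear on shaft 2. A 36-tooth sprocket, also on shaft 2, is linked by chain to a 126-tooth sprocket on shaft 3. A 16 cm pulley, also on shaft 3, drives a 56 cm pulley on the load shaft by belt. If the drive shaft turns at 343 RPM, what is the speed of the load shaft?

gear mesh 36/27 = 1.3333 → 343/1.3333 = 257.25 RPM
chain 126/36 = 3.5 → 257.25/3.5 = 73.5 RPM
belt 56/16 = 3.5 → 73.5/3.5 = 21 RPM

21 RPM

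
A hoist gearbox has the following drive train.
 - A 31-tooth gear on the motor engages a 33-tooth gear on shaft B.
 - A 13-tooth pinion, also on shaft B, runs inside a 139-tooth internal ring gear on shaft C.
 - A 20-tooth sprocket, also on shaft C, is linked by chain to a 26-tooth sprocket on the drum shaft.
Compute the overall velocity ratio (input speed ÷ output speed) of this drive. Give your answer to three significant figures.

Each stage contributes driven/driver: gear mesh 33/31 = 1.0645, internal gear 139/13 = 10.692, chain 26/20 = 1.3.
Overall: 1.0645 × 10.692 × 1.3 = 14.797.

14.8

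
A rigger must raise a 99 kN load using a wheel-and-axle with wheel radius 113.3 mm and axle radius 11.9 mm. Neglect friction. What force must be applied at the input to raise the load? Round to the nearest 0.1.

Wheel-and-axle MA = R/r = 113.3/11.9 = 9.521.
Effort = load / MA = 99 / 9.521 = 10.398 kN.

10.4 kN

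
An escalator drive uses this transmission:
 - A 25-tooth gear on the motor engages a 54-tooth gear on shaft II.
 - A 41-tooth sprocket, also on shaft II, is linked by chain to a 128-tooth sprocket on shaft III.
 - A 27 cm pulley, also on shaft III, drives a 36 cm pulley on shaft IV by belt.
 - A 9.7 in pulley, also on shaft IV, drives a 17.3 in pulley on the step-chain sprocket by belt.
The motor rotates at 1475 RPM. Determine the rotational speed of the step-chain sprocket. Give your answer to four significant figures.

gear mesh 54/25 = 2.16 → 1475/2.16 = 682.87 RPM
chain 128/41 = 3.122 → 682.87/3.122 = 218.73 RPM
belt 36/27 = 1.3333 → 218.73/1.3333 = 164.05 RPM
belt 17.3/9.7 = 1.7835 → 164.05/1.7835 = 91.981 RPM

91.98 RPM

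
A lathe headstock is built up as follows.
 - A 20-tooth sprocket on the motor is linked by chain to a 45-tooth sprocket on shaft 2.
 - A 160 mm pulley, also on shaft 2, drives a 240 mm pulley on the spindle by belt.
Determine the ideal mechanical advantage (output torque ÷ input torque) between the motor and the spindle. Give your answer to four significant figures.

Each stage contributes driven/driver: chain 45/20 = 2.25, belt 240/160 = 1.5.
Overall: 2.25 × 1.5 = 3.375.

3.375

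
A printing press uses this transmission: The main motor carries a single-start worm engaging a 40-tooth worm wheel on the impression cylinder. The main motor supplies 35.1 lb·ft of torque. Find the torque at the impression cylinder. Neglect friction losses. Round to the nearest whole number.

worm 40/1 = 40 → τ = 35.1·40 = 1404 lb·ft

1404 lb·ft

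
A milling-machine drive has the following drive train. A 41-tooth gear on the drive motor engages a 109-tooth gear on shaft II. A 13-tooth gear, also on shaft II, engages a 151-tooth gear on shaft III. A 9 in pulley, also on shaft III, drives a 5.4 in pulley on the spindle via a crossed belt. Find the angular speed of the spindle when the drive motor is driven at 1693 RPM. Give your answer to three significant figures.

91.4 RPM

Gear mesh: ratio = 109/41 = 2.6585, so shaft II turns at 1693 / 2.6585 = 636.82 RPM.
Gear mesh: ratio = 151/13 = 11.615, so shaft III turns at 636.82 / 11.615 = 54.825 RPM.
Belt: ratio = 5.4/9 = 0.6, so the spindle turns at 54.825 / 0.6 = 91.375 RPM.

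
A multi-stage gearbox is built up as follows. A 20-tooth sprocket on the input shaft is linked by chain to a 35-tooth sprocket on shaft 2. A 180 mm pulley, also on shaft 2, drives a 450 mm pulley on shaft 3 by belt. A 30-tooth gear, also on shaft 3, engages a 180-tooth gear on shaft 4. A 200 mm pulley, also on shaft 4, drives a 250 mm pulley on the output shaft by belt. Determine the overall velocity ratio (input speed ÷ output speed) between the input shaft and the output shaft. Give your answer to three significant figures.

Each stage contributes driven/driver: chain 35/20 = 1.75, belt 450/180 = 2.5, gear mesh 180/30 = 6, belt 250/200 = 1.25.
Overall: 1.75 × 2.5 × 6 × 1.25 = 32.812.

32.8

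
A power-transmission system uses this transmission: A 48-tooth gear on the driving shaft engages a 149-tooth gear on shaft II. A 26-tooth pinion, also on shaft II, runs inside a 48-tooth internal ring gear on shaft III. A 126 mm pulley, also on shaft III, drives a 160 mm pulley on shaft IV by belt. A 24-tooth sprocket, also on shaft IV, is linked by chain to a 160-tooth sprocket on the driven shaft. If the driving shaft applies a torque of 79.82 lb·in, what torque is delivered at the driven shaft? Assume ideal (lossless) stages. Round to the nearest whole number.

gear mesh 149/48 = 3.1042 → τ = 79.82·3.1042 = 247.77 lb·in
internal gear 48/26 = 1.8462 → τ = 247.77·1.8462 = 457.43 lb·in
belt 160/126 = 1.2698 → τ = 457.43·1.2698 = 580.86 lb·in
chain 160/24 = 6.6667 → τ = 580.86·6.6667 = 3872.4 lb·in

3872 lb·in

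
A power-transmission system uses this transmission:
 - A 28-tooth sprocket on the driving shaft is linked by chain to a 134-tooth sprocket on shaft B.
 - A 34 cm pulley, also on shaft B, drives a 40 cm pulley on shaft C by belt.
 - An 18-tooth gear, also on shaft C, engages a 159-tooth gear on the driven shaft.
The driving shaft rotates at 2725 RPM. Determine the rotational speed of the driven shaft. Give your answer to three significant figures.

chain 134/28 = 4.7857 → 2725/4.7857 = 569.4 RPM
belt 40/34 = 1.1765 → 569.4/1.1765 = 483.99 RPM
gear mesh 159/18 = 8.8333 → 483.99/8.8333 = 54.792 RPM

54.8 RPM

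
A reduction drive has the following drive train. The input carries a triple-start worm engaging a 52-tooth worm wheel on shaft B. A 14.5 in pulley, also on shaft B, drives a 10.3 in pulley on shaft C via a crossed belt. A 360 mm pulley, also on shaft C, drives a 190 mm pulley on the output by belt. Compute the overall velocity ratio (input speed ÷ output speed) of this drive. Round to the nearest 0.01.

6.50

Each stage contributes driven/driver: worm 52/3 = 17.333, belt 10.3/14.5 = 0.71034, belt 190/360 = 0.52778.
Overall: 17.333 × 0.71034 × 0.52778 = 6.4983.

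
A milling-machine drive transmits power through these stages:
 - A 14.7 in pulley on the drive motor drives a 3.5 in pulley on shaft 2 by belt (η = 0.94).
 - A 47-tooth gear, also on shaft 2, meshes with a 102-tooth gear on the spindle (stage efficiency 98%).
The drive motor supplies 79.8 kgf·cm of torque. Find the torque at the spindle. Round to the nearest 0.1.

Belt: ratio = 3.5/14.7 = 0.2381; torque at shaft 2 = 79.8 × 0.2381 × 0.94 = 17.86 kgf·cm.
Gear mesh: ratio = 102/47 = 2.1702; torque at the spindle = 17.86 × 2.1702 × 0.98 = 37.985 kgf·cm.

38.0 kgf·cm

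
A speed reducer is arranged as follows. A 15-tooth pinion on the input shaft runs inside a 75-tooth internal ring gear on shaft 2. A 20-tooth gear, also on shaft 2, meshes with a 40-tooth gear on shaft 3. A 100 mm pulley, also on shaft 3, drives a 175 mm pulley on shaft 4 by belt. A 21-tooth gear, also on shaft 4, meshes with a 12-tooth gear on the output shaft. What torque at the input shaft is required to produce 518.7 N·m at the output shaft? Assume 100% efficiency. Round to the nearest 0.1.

51.9 N·m

Overall ratio R = 5 × 2 × 1.75 × 0.57143 = 10.
Input torque = output torque / R = 518.7 / 10 = 51.87 N·m.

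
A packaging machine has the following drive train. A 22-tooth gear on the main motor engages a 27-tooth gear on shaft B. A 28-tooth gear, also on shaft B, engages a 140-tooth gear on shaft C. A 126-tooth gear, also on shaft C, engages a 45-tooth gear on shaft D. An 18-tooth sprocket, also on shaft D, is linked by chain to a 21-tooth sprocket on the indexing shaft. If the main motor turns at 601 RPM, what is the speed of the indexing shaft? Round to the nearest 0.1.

235.1 RPM

Gear mesh: ratio = 27/22 = 1.2273, so shaft B turns at 601 / 1.2273 = 489.7 RPM.
Gear mesh: ratio = 140/28 = 5, so shaft C turns at 489.7 / 5 = 97.941 RPM.
Gear mesh: ratio = 45/126 = 0.35714, so shaft D turns at 97.941 / 0.35714 = 274.23 RPM.
Chain: ratio = 21/18 = 1.1667, so the indexing shaft turns at 274.23 / 1.1667 = 235.06 RPM.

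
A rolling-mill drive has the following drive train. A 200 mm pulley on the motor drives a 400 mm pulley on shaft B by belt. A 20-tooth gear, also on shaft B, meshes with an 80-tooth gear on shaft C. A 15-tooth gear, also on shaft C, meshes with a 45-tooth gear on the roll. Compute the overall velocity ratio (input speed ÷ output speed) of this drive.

Each stage contributes driven/driver: belt 400/200 = 2, gear mesh 80/20 = 4, gear mesh 45/15 = 3.
Overall: 2 × 4 × 3 = 24.

24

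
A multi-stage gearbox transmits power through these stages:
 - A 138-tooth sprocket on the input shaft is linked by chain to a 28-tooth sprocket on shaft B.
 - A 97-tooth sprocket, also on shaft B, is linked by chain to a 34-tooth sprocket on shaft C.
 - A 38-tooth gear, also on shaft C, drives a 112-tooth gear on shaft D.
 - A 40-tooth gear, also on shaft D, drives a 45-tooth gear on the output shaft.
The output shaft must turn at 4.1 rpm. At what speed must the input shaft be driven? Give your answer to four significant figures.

Overall ratio R = 0.2029 × 0.35052 × 2.9474 × 1.125 = 0.23582.
Required input speed = output speed × R = 4.1 × 0.23582 = 0.96685 rpm.

0.9668 rpm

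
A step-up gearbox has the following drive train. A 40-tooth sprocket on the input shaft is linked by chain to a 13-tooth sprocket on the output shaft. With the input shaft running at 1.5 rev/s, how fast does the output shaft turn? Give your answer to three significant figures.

4.62 rev/s

the input shaft → the output shaft (chain, 13/40): 1.5 ÷ 0.325 = 4.6154 rev/s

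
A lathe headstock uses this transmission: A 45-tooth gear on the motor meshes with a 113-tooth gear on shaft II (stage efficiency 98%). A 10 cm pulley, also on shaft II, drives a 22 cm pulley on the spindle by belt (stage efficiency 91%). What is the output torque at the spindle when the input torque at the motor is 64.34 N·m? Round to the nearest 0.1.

Gear mesh: ratio = 113/45 = 2.5111; torque at shaft II = 64.34 × 2.5111 × 0.98 = 158.33 N·m.
Belt: ratio = 22/10 = 2.2; torque at the spindle = 158.33 × 2.2 × 0.91 = 316.98 N·m.

317.0 N·m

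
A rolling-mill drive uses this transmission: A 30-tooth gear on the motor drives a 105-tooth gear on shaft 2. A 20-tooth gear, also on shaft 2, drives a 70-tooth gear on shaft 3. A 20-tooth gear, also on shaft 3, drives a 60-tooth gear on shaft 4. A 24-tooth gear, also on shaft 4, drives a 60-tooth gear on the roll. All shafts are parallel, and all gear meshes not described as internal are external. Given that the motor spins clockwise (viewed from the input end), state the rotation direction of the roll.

clockwise

the motor → shaft 2: external mesh, 1 reversal → CCW.
shaft 2 → shaft 3: external mesh, 1 reversal → CW.
shaft 3 → shaft 4: external mesh, 1 reversal → CCW.
shaft 4 → the roll: external mesh, 1 reversal → CW.
4 reversals in total — an even number — so the roll turns the same way as the motor.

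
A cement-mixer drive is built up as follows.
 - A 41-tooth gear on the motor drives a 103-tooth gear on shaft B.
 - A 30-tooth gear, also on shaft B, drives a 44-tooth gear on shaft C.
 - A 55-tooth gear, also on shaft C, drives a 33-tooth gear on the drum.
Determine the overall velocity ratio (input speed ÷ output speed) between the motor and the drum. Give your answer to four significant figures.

Each stage contributes driven/driver: gear mesh 103/41 = 2.5122, gear mesh 44/30 = 1.4667, gear mesh 33/55 = 0.6.
Overall: 2.5122 × 1.4667 × 0.6 = 2.2107.

2.211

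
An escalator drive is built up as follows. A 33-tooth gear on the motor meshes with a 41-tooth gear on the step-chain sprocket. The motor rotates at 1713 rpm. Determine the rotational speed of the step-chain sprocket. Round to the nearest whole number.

1379 rpm

gear mesh 41/33 = 1.2424 → 1713/1.2424 = 1378.8 rpm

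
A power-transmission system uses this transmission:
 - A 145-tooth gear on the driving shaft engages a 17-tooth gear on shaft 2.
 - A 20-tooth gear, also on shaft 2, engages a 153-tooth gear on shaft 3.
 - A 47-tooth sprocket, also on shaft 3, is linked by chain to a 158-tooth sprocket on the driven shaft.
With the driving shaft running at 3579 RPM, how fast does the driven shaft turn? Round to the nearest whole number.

1187 RPM

gear mesh 17/145 = 0.11724 → 3579/0.11724 = 30527 RPM
gear mesh 153/20 = 7.65 → 30527/7.65 = 3990.4 RPM
chain 158/47 = 3.3617 → 3990.4/3.3617 = 1187 RPM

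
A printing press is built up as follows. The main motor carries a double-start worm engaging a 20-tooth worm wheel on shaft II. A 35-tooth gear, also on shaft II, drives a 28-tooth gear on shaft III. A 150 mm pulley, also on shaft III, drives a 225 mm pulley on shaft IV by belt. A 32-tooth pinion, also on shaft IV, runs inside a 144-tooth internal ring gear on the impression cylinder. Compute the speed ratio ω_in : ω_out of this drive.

54

Each stage contributes driven/driver: worm 20/2 = 10, gear mesh 28/35 = 0.8, belt 225/150 = 1.5, internal gear 144/32 = 4.5.
Overall: 10 × 0.8 × 1.5 × 4.5 = 54.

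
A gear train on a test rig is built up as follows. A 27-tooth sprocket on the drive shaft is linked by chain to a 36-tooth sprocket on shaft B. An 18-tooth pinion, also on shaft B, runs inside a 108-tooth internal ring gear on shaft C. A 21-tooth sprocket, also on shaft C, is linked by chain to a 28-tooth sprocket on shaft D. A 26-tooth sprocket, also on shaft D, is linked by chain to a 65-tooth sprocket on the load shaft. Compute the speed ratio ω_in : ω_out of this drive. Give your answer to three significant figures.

Each stage contributes driven/driver: chain 36/27 = 1.3333, internal gear 108/18 = 6, chain 28/21 = 1.3333, chain 65/26 = 2.5.
Overall: 1.3333 × 6 × 1.3333 × 2.5 = 26.667.

26.7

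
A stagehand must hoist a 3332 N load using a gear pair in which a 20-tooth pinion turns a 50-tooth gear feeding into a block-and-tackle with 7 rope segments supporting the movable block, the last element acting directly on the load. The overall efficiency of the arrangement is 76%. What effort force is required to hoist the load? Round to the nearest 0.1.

250.5 N

Gear pair MA = 50/20 = 2.5.
Block-and-tackle MA = number of supporting rope parts = 7.
Combined ideal MA = 2.5 × 7 = 17.5.
Actual MA = 17.5 × 0.76 = 13.3.
Effort = load / actual MA = 3332 / 13.3 = 250.53 N.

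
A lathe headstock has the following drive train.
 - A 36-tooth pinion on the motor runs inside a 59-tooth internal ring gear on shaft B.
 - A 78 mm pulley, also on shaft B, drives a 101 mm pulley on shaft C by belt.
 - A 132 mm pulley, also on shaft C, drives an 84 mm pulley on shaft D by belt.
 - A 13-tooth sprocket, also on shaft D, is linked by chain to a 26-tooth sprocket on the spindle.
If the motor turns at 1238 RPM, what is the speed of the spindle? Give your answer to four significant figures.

458.4 RPM

the motor → shaft B (internal gear, 59/36): 1238 ÷ 1.6389 = 755.39 RPM
shaft B → shaft C (belt, 101/78): 755.39 ÷ 1.2949 = 583.37 RPM
shaft C → shaft D (belt, 84/132): 583.37 ÷ 0.63636 = 916.72 RPM
shaft D → the spindle (chain, 26/13): 916.72 ÷ 2 = 458.36 RPM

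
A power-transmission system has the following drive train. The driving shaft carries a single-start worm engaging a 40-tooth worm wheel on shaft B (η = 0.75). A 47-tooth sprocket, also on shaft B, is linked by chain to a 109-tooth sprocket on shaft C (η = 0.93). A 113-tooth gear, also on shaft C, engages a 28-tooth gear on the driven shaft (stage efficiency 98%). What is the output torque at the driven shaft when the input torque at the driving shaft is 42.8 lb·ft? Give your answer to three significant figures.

672 lb·ft

After the worm (40/1): 42.8 × 40 × 0.75 = 1284 lb·ft
After the chain (109/47): 1284 × 2.3191 × 0.93 = 2769.3 lb·ft
After the gear mesh (28/113): 2769.3 × 0.24779 × 0.98 = 672.48 lb·ft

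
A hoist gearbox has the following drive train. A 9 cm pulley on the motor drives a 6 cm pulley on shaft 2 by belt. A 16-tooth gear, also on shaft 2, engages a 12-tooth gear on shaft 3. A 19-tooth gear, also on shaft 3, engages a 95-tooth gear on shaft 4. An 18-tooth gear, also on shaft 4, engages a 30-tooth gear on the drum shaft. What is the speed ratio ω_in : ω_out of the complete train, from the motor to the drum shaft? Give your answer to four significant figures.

Each stage contributes driven/driver: belt 6/9 = 0.66667, gear mesh 12/16 = 0.75, gear mesh 95/19 = 5, gear mesh 30/18 = 1.6667.
Overall: 0.66667 × 0.75 × 5 × 1.6667 = 4.1667.

4.167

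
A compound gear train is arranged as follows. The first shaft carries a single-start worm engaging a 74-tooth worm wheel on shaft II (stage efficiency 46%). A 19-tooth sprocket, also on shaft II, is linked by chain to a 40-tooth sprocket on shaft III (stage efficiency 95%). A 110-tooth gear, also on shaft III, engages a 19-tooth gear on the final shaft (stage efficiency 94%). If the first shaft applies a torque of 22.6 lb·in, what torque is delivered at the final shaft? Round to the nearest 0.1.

249.8 lb·in

worm 74/1 = 74 → τ = 22.6·74·0.46 = 769.3 lb·in
chain 40/19 = 2.1053 → τ = 769.3·2.1053·0.95 = 1538.6 lb·in
gear mesh 19/110 = 0.17273 → τ = 1538.6·0.17273·0.94 = 249.81 lb·in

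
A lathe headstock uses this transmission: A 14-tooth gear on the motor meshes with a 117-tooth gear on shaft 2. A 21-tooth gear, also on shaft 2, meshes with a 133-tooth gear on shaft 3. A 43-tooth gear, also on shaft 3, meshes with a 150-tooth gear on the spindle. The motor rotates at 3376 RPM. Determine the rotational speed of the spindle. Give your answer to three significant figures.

18.3 RPM

the motor → shaft 2 (gear mesh, 117/14): 3376 ÷ 8.3571 = 403.97 RPM
shaft 2 → shaft 3 (gear mesh, 133/21): 403.97 ÷ 6.3333 = 63.784 RPM
shaft 3 → the spindle (gear mesh, 150/43): 63.784 ÷ 3.4884 = 18.285 RPM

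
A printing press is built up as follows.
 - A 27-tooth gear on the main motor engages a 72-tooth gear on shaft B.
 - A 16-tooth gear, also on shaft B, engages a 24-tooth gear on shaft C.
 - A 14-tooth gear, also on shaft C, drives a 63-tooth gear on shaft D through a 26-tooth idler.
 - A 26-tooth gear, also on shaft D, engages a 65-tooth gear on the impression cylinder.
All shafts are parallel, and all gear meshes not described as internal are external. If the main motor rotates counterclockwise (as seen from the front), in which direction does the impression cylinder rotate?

clockwise

the main motor → shaft B: external mesh, 1 reversal → CW.
shaft B → shaft C: external mesh, 1 reversal → CCW.
shaft C → shaft D: driver → idler → driven is 2 external meshes, 2 reversals → CCW.
shaft D → the impression cylinder: external mesh, 1 reversal → CW.
5 reversals in total — an odd number — so the impression cylinder turns opposite to the main motor.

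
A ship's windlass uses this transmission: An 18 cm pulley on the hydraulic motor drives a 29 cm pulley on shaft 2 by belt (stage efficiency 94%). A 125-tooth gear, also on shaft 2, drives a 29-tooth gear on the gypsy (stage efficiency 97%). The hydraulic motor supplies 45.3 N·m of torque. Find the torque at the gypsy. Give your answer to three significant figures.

After the belt (29/18): 45.3 × 1.6111 × 0.94 = 68.604 N·m
After the gear mesh (29/125): 68.604 × 0.232 × 0.97 = 15.439 N·m

15.4 N·m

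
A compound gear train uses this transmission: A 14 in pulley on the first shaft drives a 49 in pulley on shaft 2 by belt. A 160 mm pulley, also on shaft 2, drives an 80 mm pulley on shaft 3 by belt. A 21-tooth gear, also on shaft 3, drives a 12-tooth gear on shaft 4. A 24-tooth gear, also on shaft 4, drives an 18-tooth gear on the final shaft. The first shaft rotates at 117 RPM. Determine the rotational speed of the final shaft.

belt 49/14 = 3.5 → 117/3.5 = 33.429 RPM
belt 80/160 = 0.5 → 33.429/0.5 = 66.857 RPM
gear mesh 12/21 = 0.57143 → 66.857/0.57143 = 117 RPM
gear mesh 18/24 = 0.75 → 117/0.75 = 156 RPM

156 RPM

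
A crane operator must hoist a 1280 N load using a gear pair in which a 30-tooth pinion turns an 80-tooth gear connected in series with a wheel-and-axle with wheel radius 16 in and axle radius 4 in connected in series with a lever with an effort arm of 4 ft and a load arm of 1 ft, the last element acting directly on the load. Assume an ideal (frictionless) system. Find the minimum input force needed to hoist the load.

Gear pair MA = 80/30 = 2.6667.
Wheel-and-axle MA = R/r = 16/4 = 4.
Lever MA = effort arm / load arm = 4/1 = 4.
Combined ideal MA = 2.6667 × 4 × 4 = 42.667.
Effort = load / MA = 1280 / 42.667 = 30 N.

30 N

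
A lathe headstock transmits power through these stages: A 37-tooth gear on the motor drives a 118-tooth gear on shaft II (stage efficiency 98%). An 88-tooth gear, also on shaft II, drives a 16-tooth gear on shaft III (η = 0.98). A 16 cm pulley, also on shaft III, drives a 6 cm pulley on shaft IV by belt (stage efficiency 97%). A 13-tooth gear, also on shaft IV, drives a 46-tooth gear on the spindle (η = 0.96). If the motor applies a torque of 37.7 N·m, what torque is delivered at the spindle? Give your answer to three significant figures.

25.9 N·m

gear mesh 118/37 = 3.1892 → τ = 37.7·3.1892·0.98 = 117.83 N·m
gear mesh 16/88 = 0.18182 → τ = 117.83·0.18182·0.98 = 20.995 N·m
belt 6/16 = 0.375 → τ = 20.995·0.375·0.97 = 7.6368 N·m
gear mesh 46/13 = 3.5385 → τ = 7.6368·3.5385·0.96 = 25.942 N·m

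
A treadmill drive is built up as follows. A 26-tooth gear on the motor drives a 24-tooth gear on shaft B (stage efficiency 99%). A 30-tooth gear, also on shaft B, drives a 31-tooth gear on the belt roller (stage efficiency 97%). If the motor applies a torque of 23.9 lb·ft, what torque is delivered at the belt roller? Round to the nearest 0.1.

After the gear mesh (24/26): 23.9 × 0.92308 × 0.99 = 21.841 lb·ft
After the gear mesh (31/30): 21.841 × 1.0333 × 0.97 = 21.892 lb·ft

21.9 lb·ft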